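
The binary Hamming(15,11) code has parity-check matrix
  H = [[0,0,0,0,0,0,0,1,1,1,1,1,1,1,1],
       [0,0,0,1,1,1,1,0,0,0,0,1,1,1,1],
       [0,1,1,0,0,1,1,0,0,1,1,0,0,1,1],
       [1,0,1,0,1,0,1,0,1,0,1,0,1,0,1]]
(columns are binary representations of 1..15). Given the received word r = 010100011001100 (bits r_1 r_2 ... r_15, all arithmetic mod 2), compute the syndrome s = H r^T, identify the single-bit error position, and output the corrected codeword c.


s = (0, 1, 1, 0)^T, error position = 6, corrected codeword c = 010101011001100

Compute s = H r^T mod 2 one row at a time:
  s_1 = 1 + 1 + 0 + 0 + 1 + 1 + 0 + 0 = 4 ≡ 0 (mod 2).
  s_2 = 1 + 0 + 0 + 0 + 1 + 1 + 0 + 0 = 3 ≡ 1 (mod 2).
  s_3 = 1 + 0 + 0 + 0 + 0 + 0 + 0 + 0 = 1 ≡ 1 (mod 2).
  s_4 = 0 + 0 + 0 + 0 + 1 + 0 + 1 + 0 = 2 ≡ 0 (mod 2).
s = (0, 1, 1, 0)^T — this equals column 6 of H (binary 0110), so error is at position 6.
Correct: flip bit 6 of r = 010100011001100 to get c = 010101011001100.


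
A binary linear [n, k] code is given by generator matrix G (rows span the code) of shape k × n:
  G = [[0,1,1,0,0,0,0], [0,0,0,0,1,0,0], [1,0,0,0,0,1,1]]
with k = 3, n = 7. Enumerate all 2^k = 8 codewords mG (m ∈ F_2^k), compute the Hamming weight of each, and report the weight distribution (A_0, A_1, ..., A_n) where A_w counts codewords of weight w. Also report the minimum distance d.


Weight distribution: A_0 = 1, A_1 = 1, A_2 = 1, A_3 = 2, A_4 = 1, A_5 = 1, A_6 = 1. Minimum distance d = 1.

Enumerate all 2^3 = 8 messages m ∈ F_2^3.
For each, compute codeword c = mG in F_2^7, then tally its weight.
  m = 000 → c = 0000000, weight = 0.
  m = 100 → c = 0110000, weight = 2.
  m = 010 → c = 0000100, weight = 1.
  m = 110 → c = 0110100, weight = 3.
  m = 001 → c = 1000011, weight = 3.
  m = 101 → c = 1110011, weight = 5.
  m = 011 → c = 1000111, weight = 4.
  m = 111 → c = 1110111, weight = 6.
Tally weights:
  weight 0: 1 codewords.
  weight 1: 1 codewords.
  weight 2: 1 codewords.
  weight 3: 2 codewords.
  weight 4: 1 codewords.
  weight 5: 1 codewords.
  weight 6: 1 codewords.
Minimum distance d = smallest w > 0 with A_w > 0 = 1.
Sanity: Σ A_w = 8 = 2^3 = 8 ✓.


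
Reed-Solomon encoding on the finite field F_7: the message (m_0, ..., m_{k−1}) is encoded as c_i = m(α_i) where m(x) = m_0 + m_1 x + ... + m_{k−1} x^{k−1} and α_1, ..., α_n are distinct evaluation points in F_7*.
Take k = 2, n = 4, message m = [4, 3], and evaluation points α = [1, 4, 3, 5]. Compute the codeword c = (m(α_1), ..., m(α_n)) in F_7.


c = [0, 2, 6, 5]

Message polynomial: m(x) = 4 + 3·x (mod 7).
For each evaluation point α_i, compute m(α_i) mod 7:
  α_1 = 1: Horner steps 3 → 0, so m(1) = 0.
  α_2 = 4: Horner steps 3 → 2, so m(4) = 2.
  α_3 = 3: Horner steps 3 → 6, so m(3) = 6.
  α_4 = 5: Horner steps 3 → 5, so m(5) = 5.
Codeword c = [0, 2, 6, 5] ∈ F_7^4.


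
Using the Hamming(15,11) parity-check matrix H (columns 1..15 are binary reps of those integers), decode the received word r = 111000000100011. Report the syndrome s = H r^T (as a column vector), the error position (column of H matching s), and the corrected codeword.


s = (1, 0, 1, 1)^T, error position = 11, corrected codeword c = 111000000110011

Compute s = H r^T mod 2 one row at a time:
  s_1 = 0 + 0 + 1 + 0 + 0 + 0 + 1 + 1 = 3 ≡ 1 (mod 2).
  s_2 = 0 + 0 + 0 + 0 + 0 + 0 + 1 + 1 = 2 ≡ 0 (mod 2).
  s_3 = 1 + 1 + 0 + 0 + 1 + 0 + 1 + 1 = 5 ≡ 1 (mod 2).
  s_4 = 1 + 1 + 0 + 0 + 0 + 0 + 0 + 1 = 3 ≡ 1 (mod 2).
s = (1, 0, 1, 1)^T — this equals column 11 of H (binary 1011), so error is at position 11.
Correct: flip bit 11 of r = 111000000100011 to get c = 111000000110011.


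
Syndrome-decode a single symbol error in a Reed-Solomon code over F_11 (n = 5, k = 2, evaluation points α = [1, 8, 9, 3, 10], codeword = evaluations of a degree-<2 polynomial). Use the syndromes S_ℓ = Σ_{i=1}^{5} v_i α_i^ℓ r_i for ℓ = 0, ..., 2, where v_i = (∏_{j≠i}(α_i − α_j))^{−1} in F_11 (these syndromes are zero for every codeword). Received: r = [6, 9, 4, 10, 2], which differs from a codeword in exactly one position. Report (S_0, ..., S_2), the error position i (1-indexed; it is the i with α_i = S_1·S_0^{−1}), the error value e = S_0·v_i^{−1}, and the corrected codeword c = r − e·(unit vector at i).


S = (10, 2, 7), error at position 3, error magnitude e = 4, c = [6, 9, 0, 10, 2].

Step 1: column multipliers v_i = (∏_{j≠i}(α_i − α_j))^{−1} mod 11.
  i = 1 (α = 1): (1−8)(1−9)(1−3)(1−10) = (−7)·(−8)·(−2)·(−9) = 1008 ≡ 7, so v_1 = 7^{−1} = 8 (mod 11).
  i = 2 (α = 8): (8−1)(8−9)(8−3)(8−10) = 7·(−1)·5·(−2) = 70 ≡ 4, so v_2 = 4^{−1} = 3 (mod 11).
  i = 3 (α = 9): (9−1)(9−8)(9−3)(9−10) = 8·1·6·(−1) = −48 ≡ 7, so v_3 = 7^{−1} = 8 (mod 11).
  i = 4 (α = 3): (3−1)(3−8)(3−9)(3−10) = 2·(−5)·(−6)·(−7) = −420 ≡ 9, so v_4 = 9^{−1} = 5 (mod 11).
  i = 5 (α = 10): (10−1)(10−8)(10−9)(10−3) = 9·2·1·7 = 126 ≡ 5, so v_5 = 5^{−1} = 9 (mod 11).
  v = [8, 3, 8, 5, 9].
Step 2: syndromes of r = [6, 9, 4, 10, 2] (all sums mod 11).
  S_0 = Σ v_i r_i = 8·6 + 3·9 + 8·4 + 5·10 + 9·2 = 175 ≡ 10.
  S_1 = Σ v_i α_i r_i = 8·1·6 + 3·8·9 + 8·9·4 + 5·3·10 + 9·10·2 = 882 ≡ 2.
  α_i^2 mod 11 = [1, 9, 4, 9, 1].
  S_2 = Σ v_i α_i^2 r_i = 8·1·6 + 3·9·9 + 8·4·4 + 5·9·10 + 9·1·2 = 887 ≡ 7.
  S = (10, 2, 7) ≠ 0, so r is not a codeword (an error is present).
Step 3: locate the error. For a single error e at position i, S_ℓ = v_i·e·α_i^ℓ, so α_err = S_1/S_0.
  S_0^{−1} = 10^{−1} = 10 (mod 11), so α_err = 2·10 = 20 ≡ 9 = α_3. Error position i = 3.
  Consistency check: S_2/S_1 = 7·6 = 42 ≡ 9 = α_err ✓ (single-error assumption holds).
Step 4: error magnitude e = S_0/v_3 = S_0·∏_{j≠3}(α_3 − α_j) = 10·7 = 70 ≡ 4 (mod 11).
Step 5: correct position 3: c_3 = r_3 − e = 4 − 4 ≡ 0 (mod 11). Hence c = [6, 9, 0, 10, 2].
  Check: interpolating c through the α_i gives m(x) = 4 + 2·x (degree < 2) with m(α_i) = c_i for every i, so c is indeed a codeword.


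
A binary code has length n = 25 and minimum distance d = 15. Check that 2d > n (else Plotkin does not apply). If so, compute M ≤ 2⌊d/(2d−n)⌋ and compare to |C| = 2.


Plotkin bound M ≤ 6; given |C| = 2 ≤ bound (satisfied).

Check applicability: 2d = 30, n = 25.
2d − n = 5 > 0, so Plotkin applies.
Compute d/(2d−n) = 15/5 ≈ 3.0000.
⌊d/(2d−n)⌋ = 3.
Plotkin bound: M ≤ 2·3 = 6.
Given |C| = 2, check: satisfied.
This |C| is below the Plotkin bound.


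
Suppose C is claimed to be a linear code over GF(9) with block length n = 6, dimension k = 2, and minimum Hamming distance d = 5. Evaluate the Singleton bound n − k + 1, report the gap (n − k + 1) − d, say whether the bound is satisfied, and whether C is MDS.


Singleton RHS = n − k + 1 = 5, slack = 0, bound satisfied, MDS.

Singleton bound: d ≤ n − k + 1.
Here n = 6, k = 2, so n − k + 1 = 5.
Given d = 5, check d ≤ 5: YES.
Slack = (n − k + 1) − d = 0.
The code is MDS (slack = 0).
Description: the claimed parameters are [6, 2, 5]_9; such a code would be MDS (meets Singleton bound).


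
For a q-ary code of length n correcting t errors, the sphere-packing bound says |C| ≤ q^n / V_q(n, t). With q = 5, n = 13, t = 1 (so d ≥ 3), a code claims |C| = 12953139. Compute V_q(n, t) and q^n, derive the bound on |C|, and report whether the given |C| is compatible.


V_q(n, t) = 53, q^n = 1220703125, Hamming bound = 23032134, |C| = 12953139 ≤ bound (satisfied).

Step 1: Compute V_q(n, t) = Σ_{j=0}^1 C(n, j) (q−1)^j.
  j = 0: C(13,0)·(4)^0 = 1·1 = 1.
  j = 1: C(13,1)·(4)^1 = 13·4 = 52.
  V_q(n, t) = 1 + 52 = 53.
Step 2: q^n = 5^13 = 1220703125.
Step 3: Hamming bound ⌊q^n / V_q(n,t)⌋ = ⌊1220703125/53⌋ = 23032134.
Step 4: Compare |C| = 12953139 to 23032134: satisfied.
The claimed |C| lies below the Hamming bound.


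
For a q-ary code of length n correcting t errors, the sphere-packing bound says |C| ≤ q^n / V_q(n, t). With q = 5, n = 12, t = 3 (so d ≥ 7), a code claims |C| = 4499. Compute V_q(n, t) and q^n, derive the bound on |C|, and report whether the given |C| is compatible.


V_q(n, t) = 15185, q^n = 244140625, Hamming bound = 16077, |C| = 4499 ≤ bound (satisfied).

Step 1: Compute V_q(n, t) = Σ_{j=0}^3 C(n, j) (q−1)^j.
  j = 0: C(12,0)·(4)^0 = 1·1 = 1.
  j = 1: C(12,1)·(4)^1 = 12·4 = 48.
  j = 2: C(12,2)·(4)^2 = 66·16 = 1056.
  j = 3: C(12,3)·(4)^3 = 220·64 = 14080.
  V_q(n, t) = 1 + 48 + 1056 + 14080 = 15185.
Step 2: q^n = 5^12 = 244140625.
Step 3: Hamming bound ⌊q^n / V_q(n,t)⌋ = ⌊244140625/15185⌋ = 16077.
Step 4: Compare |C| = 4499 to 16077: satisfied.
The claimed |C| lies below the Hamming bound.


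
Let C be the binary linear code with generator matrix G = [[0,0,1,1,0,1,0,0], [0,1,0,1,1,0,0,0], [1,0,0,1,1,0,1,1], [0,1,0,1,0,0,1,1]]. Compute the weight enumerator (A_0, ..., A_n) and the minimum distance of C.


Weight distribution: A_0 = 1, A_2 = 1, A_3 = 5, A_4 = 3, A_5 = 2, A_6 = 3, A_7 = 1. Minimum distance d = 2.

Enumerate all 2^4 = 16 messages m ∈ F_2^4.
For each, compute codeword c = mG in F_2^8, then tally its weight.
  m = 0000 → c = 00000000, weight = 0.
  m = 1000 → c = 00110100, weight = 3.
  m = 0100 → c = 01011000, weight = 3.
  m = 1100 → c = 01101100, weight = 4.
  m = 0010 → c = 10011011, weight = 5.
  m = 1010 → c = 10101111, weight = 6.
  m = 0110 → c = 11000011, weight = 4.
  m = 1110 → c = 11110111, weight = 7.
  m = 0001 → c = 01010011, weight = 4.
  m = 1001 → c = 01100111, weight = 5.
  m = 0101 → c = 00001011, weight = 3.
  m = 1101 → c = 00111111, weight = 6.
  m = 0011 → c = 11001000, weight = 3.
  m = 1011 → c = 11111100, weight = 6.
  m = 0111 → c = 10010000, weight = 2.
  m = 1111 → c = 10100100, weight = 3.
Tally weights:
  weight 0: 1 codewords.
  weight 2: 1 codewords.
  weight 3: 5 codewords.
  weight 4: 3 codewords.
  weight 5: 2 codewords.
  weight 6: 3 codewords.
  weight 7: 1 codewords.
Minimum distance d = smallest w > 0 with A_w > 0 = 2.
Sanity: Σ A_w = 16 = 2^4 = 16 ✓.


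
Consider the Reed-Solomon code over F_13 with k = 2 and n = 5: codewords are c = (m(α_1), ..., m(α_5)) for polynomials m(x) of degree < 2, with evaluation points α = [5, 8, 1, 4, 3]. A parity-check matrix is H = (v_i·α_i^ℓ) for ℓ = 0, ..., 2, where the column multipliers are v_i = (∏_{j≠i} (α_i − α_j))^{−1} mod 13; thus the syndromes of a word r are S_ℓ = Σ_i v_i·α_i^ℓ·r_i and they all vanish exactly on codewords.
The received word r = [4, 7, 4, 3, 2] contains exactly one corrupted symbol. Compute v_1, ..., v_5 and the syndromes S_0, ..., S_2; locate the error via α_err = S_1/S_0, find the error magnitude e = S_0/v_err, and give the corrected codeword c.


S = (9, 9, 9), error at position 3, error magnitude e = 4, c = [4, 7, 0, 3, 2].

Step 1: column multipliers v_i = (∏_{j≠i}(α_i − α_j))^{−1} mod 13.
  i = 1 (α = 5): (5−8)(5−1)(5−4)(5−3) = (−3)·4·1·2 = −24 ≡ 2, so v_1 = 2^{−1} = 7 (mod 13).
  i = 2 (α = 8): (8−5)(8−1)(8−4)(8−3) = 3·7·4·5 = 420 ≡ 4, so v_2 = 4^{−1} = 10 (mod 13).
  i = 3 (α = 1): (1−5)(1−8)(1−4)(1−3) = (−4)·(−7)·(−3)·(−2) = 168 ≡ 12, so v_3 = 12^{−1} = 12 (mod 13).
  i = 4 (α = 4): (4−5)(4−8)(4−1)(4−3) = (−1)·(−4)·3·1 = 12 ≡ 12, so v_4 = 12^{−1} = 12 (mod 13).
  i = 5 (α = 3): (3−5)(3−8)(3−1)(3−4) = (−2)·(−5)·2·(−1) = −20 ≡ 6, so v_5 = 6^{−1} = 11 (mod 13).
  v = [7, 10, 12, 12, 11].
Step 2: syndromes of r = [4, 7, 4, 3, 2] (all sums mod 13).
  S_0 = Σ v_i r_i = 7·4 + 10·7 + 12·4 + 12·3 + 11·2 = 204 ≡ 9.
  S_1 = Σ v_i α_i r_i = 7·5·4 + 10·8·7 + 12·1·4 + 12·4·3 + 11·3·2 = 958 ≡ 9.
  α_i^2 mod 13 = [12, 12, 1, 3, 9].
  S_2 = Σ v_i α_i^2 r_i = 7·12·4 + 10·12·7 + 12·1·4 + 12·3·3 + 11·9·2 = 1530 ≡ 9.
  S = (9, 9, 9) ≠ 0, so r is not a codeword (an error is present).
Step 3: locate the error. For a single error e at position i, S_ℓ = v_i·e·α_i^ℓ, so α_err = S_1/S_0.
  S_0^{−1} = 9^{−1} = 3 (mod 13), so α_err = 9·3 = 27 ≡ 1 = α_3. Error position i = 3.
  Consistency check: S_2/S_1 = 9·3 = 27 ≡ 1 = α_err ✓ (single-error assumption holds).
Step 4: error magnitude e = S_0/v_3 = S_0·∏_{j≠3}(α_3 − α_j) = 9·12 = 108 ≡ 4 (mod 13).
Step 5: correct position 3: c_3 = r_3 − e = 4 − 4 ≡ 0 (mod 13). Hence c = [4, 7, 0, 3, 2].
  Check: interpolating c through the α_i gives m(x) = 12 + 1·x (degree < 2) with m(α_i) = c_i for every i, so c is indeed a codeword.


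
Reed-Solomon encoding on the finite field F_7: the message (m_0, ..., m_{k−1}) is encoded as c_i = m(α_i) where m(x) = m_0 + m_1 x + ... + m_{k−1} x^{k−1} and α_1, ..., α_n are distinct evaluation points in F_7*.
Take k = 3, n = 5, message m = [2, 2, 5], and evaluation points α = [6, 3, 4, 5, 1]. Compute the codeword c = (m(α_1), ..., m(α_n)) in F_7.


c = [5, 4, 6, 4, 2]

Message polynomial: m(x) = 2 + 2·x + 5·x^2 (mod 7).
For each evaluation point α_i, compute m(α_i) mod 7:
  α_1 = 6: Horner steps 5 → 4 → 5, so m(6) = 5.
  α_2 = 3: Horner steps 5 → 3 → 4, so m(3) = 4.
  α_3 = 4: Horner steps 5 → 1 → 6, so m(4) = 6.
  α_4 = 5: Horner steps 5 → 6 → 4, so m(5) = 4.
  α_5 = 1: Horner steps 5 → 0 → 2, so m(1) = 2.
Codeword c = [5, 4, 6, 4, 2] ∈ F_7^5.


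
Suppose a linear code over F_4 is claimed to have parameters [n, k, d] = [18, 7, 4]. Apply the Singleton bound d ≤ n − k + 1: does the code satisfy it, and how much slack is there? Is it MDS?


Singleton RHS = n − k + 1 = 12, slack = 8, bound satisfied, not MDS.

Singleton bound: d ≤ n − k + 1.
Here n = 18, k = 7, so n − k + 1 = 12.
Given d = 4, check d ≤ 12: YES.
Slack = (n − k + 1) − d = 8.
The code is NOT MDS (slack = 8 > 0).
Description: the claimed parameters are [18, 7, 4]_4; such a code would be non-MDS.


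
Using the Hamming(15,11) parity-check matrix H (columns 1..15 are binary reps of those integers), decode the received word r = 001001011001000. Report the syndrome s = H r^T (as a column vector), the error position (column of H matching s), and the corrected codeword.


s = (1, 0, 0, 0)^T, error position = 8, corrected codeword c = 001001001001000

Compute s = H r^T mod 2 one row at a time:
  s_1 = 1 + 1 + 0 + 0 + 1 + 0 + 0 + 0 = 3 ≡ 1 (mod 2).
  s_2 = 0 + 0 + 1 + 0 + 1 + 0 + 0 + 0 = 2 ≡ 0 (mod 2).
  s_3 = 0 + 1 + 1 + 0 + 0 + 0 + 0 + 0 = 2 ≡ 0 (mod 2).
  s_4 = 0 + 1 + 0 + 0 + 1 + 0 + 0 + 0 = 2 ≡ 0 (mod 2).
s = (1, 0, 0, 0)^T — this equals column 8 of H (binary 1000), so error is at position 8.
Correct: flip bit 8 of r = 001001011001000 to get c = 001001001001000.


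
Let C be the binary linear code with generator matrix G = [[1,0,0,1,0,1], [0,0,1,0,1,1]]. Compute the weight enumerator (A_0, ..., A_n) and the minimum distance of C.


Weight distribution: A_0 = 1, A_3 = 2, A_4 = 1. Minimum distance d = 3.

Enumerate all 2^2 = 4 messages m ∈ F_2^2.
For each, compute codeword c = mG in F_2^6, then tally its weight.
  m = 00 → c = 000000, weight = 0.
  m = 10 → c = 100101, weight = 3.
  m = 01 → c = 001011, weight = 3.
  m = 11 → c = 101110, weight = 4.
Tally weights:
  weight 0: 1 codewords.
  weight 3: 2 codewords.
  weight 4: 1 codewords.
Minimum distance d = smallest w > 0 with A_w > 0 = 3.
Sanity: Σ A_w = 4 = 2^2 = 4 ✓.


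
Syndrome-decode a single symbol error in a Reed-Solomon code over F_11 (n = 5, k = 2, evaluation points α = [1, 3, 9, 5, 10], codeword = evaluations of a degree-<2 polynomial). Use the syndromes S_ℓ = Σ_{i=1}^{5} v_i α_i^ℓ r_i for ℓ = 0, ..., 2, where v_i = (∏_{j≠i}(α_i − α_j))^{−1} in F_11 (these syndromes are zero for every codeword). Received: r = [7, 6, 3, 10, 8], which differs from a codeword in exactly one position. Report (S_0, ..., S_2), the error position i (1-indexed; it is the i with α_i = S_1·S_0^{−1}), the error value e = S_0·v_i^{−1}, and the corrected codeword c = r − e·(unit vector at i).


S = (10, 6, 8), error at position 4, error magnitude e = 5, c = [7, 6, 3, 5, 8].

Step 1: column multipliers v_i = (∏_{j≠i}(α_i − α_j))^{−1} mod 11.
  i = 1 (α = 1): (1−3)(1−9)(1−5)(1−10) = (−2)·(−8)·(−4)·(−9) = 576 ≡ 4, so v_1 = 4^{−1} = 3 (mod 11).
  i = 2 (α = 3): (3−1)(3−9)(3−5)(3−10) = 2·(−6)·(−2)·(−7) = −168 ≡ 8, so v_2 = 8^{−1} = 7 (mod 11).
  i = 3 (α = 9): (9−1)(9−3)(9−5)(9−10) = 8·6·4·(−1) = −192 ≡ 6, so v_3 = 6^{−1} = 2 (mod 11).
  i = 4 (α = 5): (5−1)(5−3)(5−9)(5−10) = 4·2·(−4)·(−5) = 160 ≡ 6, so v_4 = 6^{−1} = 2 (mod 11).
  i = 5 (α = 10): (10−1)(10−3)(10−9)(10−5) = 9·7·1·5 = 315 ≡ 7, so v_5 = 7^{−1} = 8 (mod 11).
  v = [3, 7, 2, 2, 8].
Step 2: syndromes of r = [7, 6, 3, 10, 8] (all sums mod 11).
  S_0 = Σ v_i r_i = 3·7 + 7·6 + 2·3 + 2·10 + 8·8 = 153 ≡ 10.
  S_1 = Σ v_i α_i r_i = 3·1·7 + 7·3·6 + 2·9·3 + 2·5·10 + 8·10·8 = 941 ≡ 6.
  α_i^2 mod 11 = [1, 9, 4, 3, 1].
  S_2 = Σ v_i α_i^2 r_i = 3·1·7 + 7·9·6 + 2·4·3 + 2·3·10 + 8·1·8 = 547 ≡ 8.
  S = (10, 6, 8) ≠ 0, so r is not a codeword (an error is present).
Step 3: locate the error. For a single error e at position i, S_ℓ = v_i·e·α_i^ℓ, so α_err = S_1/S_0.
  S_0^{−1} = 10^{−1} = 10 (mod 11), so α_err = 6·10 = 60 ≡ 5 = α_4. Error position i = 4.
  Consistency check: S_2/S_1 = 8·2 = 16 ≡ 5 = α_err ✓ (single-error assumption holds).
Step 4: error magnitude e = S_0/v_4 = S_0·∏_{j≠4}(α_4 − α_j) = 10·6 = 60 ≡ 5 (mod 11).
Step 5: correct position 4: c_4 = r_4 − e = 10 − 5 ≡ 5 (mod 11). Hence c = [7, 6, 3, 5, 8].
  Check: interpolating c through the α_i gives m(x) = 2 + 5·x (degree < 2) with m(α_i) = c_i for every i, so c is indeed a codeword.


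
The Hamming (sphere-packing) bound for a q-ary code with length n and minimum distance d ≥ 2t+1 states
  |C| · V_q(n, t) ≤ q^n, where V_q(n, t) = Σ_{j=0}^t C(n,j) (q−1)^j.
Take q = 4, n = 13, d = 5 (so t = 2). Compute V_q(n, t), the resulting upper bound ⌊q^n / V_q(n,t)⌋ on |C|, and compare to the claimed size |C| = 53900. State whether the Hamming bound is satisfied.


V_q(n, t) = 742, q^n = 67108864, Hamming bound = 90443, |C| = 53900 ≤ bound (satisfied).

Step 1: Compute V_q(n, t) = Σ_{j=0}^2 C(n, j) (q−1)^j.
  j = 0: C(13,0)·(3)^0 = 1·1 = 1.
  j = 1: C(13,1)·(3)^1 = 13·3 = 39.
  j = 2: C(13,2)·(3)^2 = 78·9 = 702.
  V_q(n, t) = 1 + 39 + 702 = 742.
Step 2: q^n = 4^13 = 67108864.
Step 3: Hamming bound ⌊q^n / V_q(n,t)⌋ = ⌊67108864/742⌋ = 90443.
Step 4: Compare |C| = 53900 to 90443: satisfied.
The claimed |C| lies below the Hamming bound.


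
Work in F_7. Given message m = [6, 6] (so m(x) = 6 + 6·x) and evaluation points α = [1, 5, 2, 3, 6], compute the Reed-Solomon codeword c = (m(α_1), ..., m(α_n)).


c = [5, 1, 4, 3, 0]

Message polynomial: m(x) = 6 + 6·x (mod 7).
For each evaluation point α_i, compute m(α_i) mod 7:
  α_1 = 1: Horner steps 6 → 5, so m(1) = 5.
  α_2 = 5: Horner steps 6 → 1, so m(5) = 1.
  α_3 = 2: Horner steps 6 → 4, so m(2) = 4.
  α_4 = 3: Horner steps 6 → 3, so m(3) = 3.
  α_5 = 6: Horner steps 6 → 0, so m(6) = 0.
Codeword c = [5, 1, 4, 3, 0] ∈ F_7^5.


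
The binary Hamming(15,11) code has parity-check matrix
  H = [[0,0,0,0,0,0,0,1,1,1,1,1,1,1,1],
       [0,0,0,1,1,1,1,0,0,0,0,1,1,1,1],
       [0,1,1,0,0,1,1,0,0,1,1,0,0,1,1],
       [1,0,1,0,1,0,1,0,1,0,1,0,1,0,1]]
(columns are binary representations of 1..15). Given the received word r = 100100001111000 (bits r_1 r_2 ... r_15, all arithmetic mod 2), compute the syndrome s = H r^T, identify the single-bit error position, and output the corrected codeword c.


s = (0, 0, 0, 1)^T, error position = 1, corrected codeword c = 000100001111000

Compute s = H r^T mod 2 one row at a time:
  s_1 = 0 + 1 + 1 + 1 + 1 + 0 + 0 + 0 = 4 ≡ 0 (mod 2).
  s_2 = 1 + 0 + 0 + 0 + 1 + 0 + 0 + 0 = 2 ≡ 0 (mod 2).
  s_3 = 0 + 0 + 0 + 0 + 1 + 1 + 0 + 0 = 2 ≡ 0 (mod 2).
  s_4 = 1 + 0 + 0 + 0 + 1 + 1 + 0 + 0 = 3 ≡ 1 (mod 2).
s = (0, 0, 0, 1)^T — this equals column 1 of H (binary 0001), so error is at position 1.
Correct: flip bit 1 of r = 100100001111000 to get c = 000100001111000.


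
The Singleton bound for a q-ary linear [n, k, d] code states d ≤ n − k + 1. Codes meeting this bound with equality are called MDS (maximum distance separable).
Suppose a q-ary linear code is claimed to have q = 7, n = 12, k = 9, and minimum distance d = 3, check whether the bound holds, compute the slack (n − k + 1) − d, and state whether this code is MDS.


Singleton RHS = n − k + 1 = 4, slack = 1, bound satisfied, not MDS.

Singleton bound: d ≤ n − k + 1.
Here n = 12, k = 9, so n − k + 1 = 4.
Given d = 3, check d ≤ 4: YES.
Slack = (n − k + 1) − d = 1.
The code is NOT MDS (slack = 1 > 0).
Description: the claimed parameters are [12, 9, 3]_7; such a code would be non-MDS.


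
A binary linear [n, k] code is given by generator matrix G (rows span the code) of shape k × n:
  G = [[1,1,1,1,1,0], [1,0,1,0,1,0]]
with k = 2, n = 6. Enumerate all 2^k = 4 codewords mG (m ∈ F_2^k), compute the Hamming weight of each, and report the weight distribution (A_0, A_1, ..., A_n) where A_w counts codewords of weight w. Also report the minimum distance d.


Weight distribution: A_0 = 1, A_2 = 1, A_3 = 1, A_5 = 1. Minimum distance d = 2.

Enumerate all 2^2 = 4 messages m ∈ F_2^2.
For each, compute codeword c = mG in F_2^6, then tally its weight.
  m = 00 → c = 000000, weight = 0.
  m = 10 → c = 111110, weight = 5.
  m = 01 → c = 101010, weight = 3.
  m = 11 → c = 010100, weight = 2.
Tally weights:
  weight 0: 1 codewords.
  weight 2: 1 codewords.
  weight 3: 1 codewords.
  weight 5: 1 codewords.
Minimum distance d = smallest w > 0 with A_w > 0 = 2.
Sanity: Σ A_w = 4 = 2^2 = 4 ✓.


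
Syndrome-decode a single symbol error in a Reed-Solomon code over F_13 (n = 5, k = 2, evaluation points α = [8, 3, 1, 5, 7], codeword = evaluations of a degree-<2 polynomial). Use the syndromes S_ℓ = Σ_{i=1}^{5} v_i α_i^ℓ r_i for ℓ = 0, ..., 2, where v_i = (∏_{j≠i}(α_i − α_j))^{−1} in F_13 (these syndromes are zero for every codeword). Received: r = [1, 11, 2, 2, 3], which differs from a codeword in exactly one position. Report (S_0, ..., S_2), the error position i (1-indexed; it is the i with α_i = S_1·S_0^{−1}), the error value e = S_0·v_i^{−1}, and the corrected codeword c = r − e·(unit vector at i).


S = (11, 3, 2), error at position 4, error magnitude e = 8, c = [1, 11, 2, 7, 3].

Step 1: column multipliers v_i = (∏_{j≠i}(α_i − α_j))^{−1} mod 13.
  i = 1 (α = 8): (8−3)(8−1)(8−5)(8−7) = 5·7·3·1 = 105 ≡ 1, so v_1 = 1^{−1} = 1 (mod 13).
  i = 2 (α = 3): (3−8)(3−1)(3−5)(3−7) = (−5)·2·(−2)·(−4) = −80 ≡ 11, so v_2 = 11^{−1} = 6 (mod 13).
  i = 3 (α = 1): (1−8)(1−3)(1−5)(1−7) = (−7)·(−2)·(−4)·(−6) = 336 ≡ 11, so v_3 = 11^{−1} = 6 (mod 13).
  i = 4 (α = 5): (5−8)(5−3)(5−1)(5−7) = (−3)·2·4·(−2) = 48 ≡ 9, so v_4 = 9^{−1} = 3 (mod 13).
  i = 5 (α = 7): (7−8)(7−3)(7−1)(7−5) = (−1)·4·6·2 = −48 ≡ 4, so v_5 = 4^{−1} = 10 (mod 13).
  v = [1, 6, 6, 3, 10].
Step 2: syndromes of r = [1, 11, 2, 2, 3] (all sums mod 13).
  S_0 = Σ v_i r_i = 1·1 + 6·11 + 6·2 + 3·2 + 10·3 = 115 ≡ 11.
  S_1 = Σ v_i α_i r_i = 1·8·1 + 6·3·11 + 6·1·2 + 3·5·2 + 10·7·3 = 458 ≡ 3.
  α_i^2 mod 13 = [12, 9, 1, 12, 10].
  S_2 = Σ v_i α_i^2 r_i = 1·12·1 + 6·9·11 + 6·1·2 + 3·12·2 + 10·10·3 = 990 ≡ 2.
  S = (11, 3, 2) ≠ 0, so r is not a codeword (an error is present).
Step 3: locate the error. For a single error e at position i, S_ℓ = v_i·e·α_i^ℓ, so α_err = S_1/S_0.
  S_0^{−1} = 11^{−1} = 6 (mod 13), so α_err = 3·6 = 18 ≡ 5 = α_4. Error position i = 4.
  Consistency check: S_2/S_1 = 2·9 = 18 ≡ 5 = α_err ✓ (single-error assumption holds).
Step 4: error magnitude e = S_0/v_4 = S_0·∏_{j≠4}(α_4 − α_j) = 11·9 = 99 ≡ 8 (mod 13).
Step 5: correct position 4: c_4 = r_4 − e = 2 − 8 ≡ 7 (mod 13). Hence c = [1, 11, 2, 7, 3].
  Check: interpolating c through the α_i gives m(x) = 4 + 11·x (degree < 2) with m(α_i) = c_i for every i, so c is indeed a codeword.


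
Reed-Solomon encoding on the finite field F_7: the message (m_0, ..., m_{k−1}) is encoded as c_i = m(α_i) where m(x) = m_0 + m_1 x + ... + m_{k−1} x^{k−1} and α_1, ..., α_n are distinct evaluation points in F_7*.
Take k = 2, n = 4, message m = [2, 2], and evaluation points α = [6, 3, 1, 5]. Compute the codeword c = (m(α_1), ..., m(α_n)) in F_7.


c = [0, 1, 4, 5]

Message polynomial: m(x) = 2 + 2·x (mod 7).
For each evaluation point α_i, compute m(α_i) mod 7:
  α_1 = 6: Horner steps 2 → 0, so m(6) = 0.
  α_2 = 3: Horner steps 2 → 1, so m(3) = 1.
  α_3 = 1: Horner steps 2 → 4, so m(1) = 4.
  α_4 = 5: Horner steps 2 → 5, so m(5) = 5.
Codeword c = [0, 1, 4, 5] ∈ F_7^4.


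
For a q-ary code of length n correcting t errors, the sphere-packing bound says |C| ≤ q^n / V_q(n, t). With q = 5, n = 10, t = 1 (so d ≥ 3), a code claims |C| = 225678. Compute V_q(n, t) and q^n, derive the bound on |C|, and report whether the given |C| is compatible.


V_q(n, t) = 41, q^n = 9765625, Hamming bound = 238185, |C| = 225678 ≤ bound (satisfied).

Step 1: Compute V_q(n, t) = Σ_{j=0}^1 C(n, j) (q−1)^j.
  j = 0: C(10,0)·(4)^0 = 1·1 = 1.
  j = 1: C(10,1)·(4)^1 = 10·4 = 40.
  V_q(n, t) = 1 + 40 = 41.
Step 2: q^n = 5^10 = 9765625.
Step 3: Hamming bound ⌊q^n / V_q(n,t)⌋ = ⌊9765625/41⌋ = 238185.
Step 4: Compare |C| = 225678 to 238185: satisfied.
The claimed |C| lies below the Hamming bound.


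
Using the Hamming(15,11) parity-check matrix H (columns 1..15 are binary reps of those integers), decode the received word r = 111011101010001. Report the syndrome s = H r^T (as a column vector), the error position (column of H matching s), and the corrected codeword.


s = (1, 0, 0, 1)^T, error position = 9, corrected codeword c = 111011100010001

Compute s = H r^T mod 2 one row at a time:
  s_1 = 0 + 1 + 0 + 1 + 0 + 0 + 0 + 1 = 3 ≡ 1 (mod 2).
  s_2 = 0 + 1 + 1 + 1 + 0 + 0 + 0 + 1 = 4 ≡ 0 (mod 2).
  s_3 = 1 + 1 + 1 + 1 + 0 + 1 + 0 + 1 = 6 ≡ 0 (mod 2).
  s_4 = 1 + 1 + 1 + 1 + 1 + 1 + 0 + 1 = 7 ≡ 1 (mod 2).
s = (1, 0, 0, 1)^T — this equals column 9 of H (binary 1001), so error is at position 9.
Correct: flip bit 9 of r = 111011101010001 to get c = 111011100010001.


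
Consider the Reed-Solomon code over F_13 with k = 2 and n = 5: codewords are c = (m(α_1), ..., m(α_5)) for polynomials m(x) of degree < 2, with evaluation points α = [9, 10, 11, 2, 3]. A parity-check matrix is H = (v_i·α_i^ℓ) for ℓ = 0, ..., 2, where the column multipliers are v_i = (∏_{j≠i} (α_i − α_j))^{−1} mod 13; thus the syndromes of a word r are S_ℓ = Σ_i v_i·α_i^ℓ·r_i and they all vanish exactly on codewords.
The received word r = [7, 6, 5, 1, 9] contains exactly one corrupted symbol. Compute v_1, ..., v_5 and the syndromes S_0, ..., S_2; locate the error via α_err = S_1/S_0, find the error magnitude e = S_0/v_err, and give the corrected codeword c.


S = (11, 7, 8), error at position 5, error magnitude e = 9, c = [7, 6, 5, 1, 0].

Step 1: column multipliers v_i = (∏_{j≠i}(α_i − α_j))^{−1} mod 13.
  i = 1 (α = 9): (9−10)(9−11)(9−2)(9−3) = (−1)·(−2)·7·6 = 84 ≡ 6, so v_1 = 6^{−1} = 11 (mod 13).
  i = 2 (α = 10): (10−9)(10−11)(10−2)(10−3) = 1·(−1)·8·7 = −56 ≡ 9, so v_2 = 9^{−1} = 3 (mod 13).
  i = 3 (α = 11): (11−9)(11−10)(11−2)(11−3) = 2·1·9·8 = 144 ≡ 1, so v_3 = 1^{−1} = 1 (mod 13).
  i = 4 (α = 2): (2−9)(2−10)(2−11)(2−3) = (−7)·(−8)·(−9)·(−1) = 504 ≡ 10, so v_4 = 10^{−1} = 4 (mod 13).
  i = 5 (α = 3): (3−9)(3−10)(3−11)(3−2) = (−6)·(−7)·(−8)·1 = −336 ≡ 2, so v_5 = 2^{−1} = 7 (mod 13).
  v = [11, 3, 1, 4, 7].
Step 2: syndromes of r = [7, 6, 5, 1, 9] (all sums mod 13).
  S_0 = Σ v_i r_i = 11·7 + 3·6 + 1·5 + 4·1 + 7·9 = 167 ≡ 11.
  S_1 = Σ v_i α_i r_i = 11·9·7 + 3·10·6 + 1·11·5 + 4·2·1 + 7·3·9 = 1125 ≡ 7.
  α_i^2 mod 13 = [3, 9, 4, 4, 9].
  S_2 = Σ v_i α_i^2 r_i = 11·3·7 + 3·9·6 + 1·4·5 + 4·4·1 + 7·9·9 = 996 ≡ 8.
  S = (11, 7, 8) ≠ 0, so r is not a codeword (an error is present).
Step 3: locate the error. For a single error e at position i, S_ℓ = v_i·e·α_i^ℓ, so α_err = S_1/S_0.
  S_0^{−1} = 11^{−1} = 6 (mod 13), so α_err = 7·6 = 42 ≡ 3 = α_5. Error position i = 5.
  Consistency check: S_2/S_1 = 8·2 = 16 ≡ 3 = α_err ✓ (single-error assumption holds).
Step 4: error magnitude e = S_0/v_5 = S_0·∏_{j≠5}(α_5 − α_j) = 11·2 = 22 ≡ 9 (mod 13).
Step 5: correct position 5: c_5 = r_5 − e = 9 − 9 ≡ 0 (mod 13). Hence c = [7, 6, 5, 1, 0].
  Check: interpolating c through the α_i gives m(x) = 3 + 12·x (degree < 2) with m(α_i) = c_i for every i, so c is indeed a codeword.


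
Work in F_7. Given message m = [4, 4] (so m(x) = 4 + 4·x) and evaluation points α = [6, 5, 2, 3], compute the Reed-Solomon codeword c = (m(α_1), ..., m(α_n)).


c = [0, 3, 5, 2]

Message polynomial: m(x) = 4 + 4·x (mod 7).
For each evaluation point α_i, compute m(α_i) mod 7:
  α_1 = 6: Horner steps 4 → 0, so m(6) = 0.
  α_2 = 5: Horner steps 4 → 3, so m(5) = 3.
  α_3 = 2: Horner steps 4 → 5, so m(2) = 5.
  α_4 = 3: Horner steps 4 → 2, so m(3) = 2.
Codeword c = [0, 3, 5, 2] ∈ F_7^4.


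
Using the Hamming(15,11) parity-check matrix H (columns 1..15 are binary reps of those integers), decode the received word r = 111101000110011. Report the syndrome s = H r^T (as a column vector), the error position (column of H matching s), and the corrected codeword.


s = (0, 0, 1, 0)^T, error position = 2, corrected codeword c = 101101000110011

Compute s = H r^T mod 2 one row at a time:
  s_1 = 0 + 0 + 1 + 1 + 0 + 0 + 1 + 1 = 4 ≡ 0 (mod 2).
  s_2 = 1 + 0 + 1 + 0 + 0 + 0 + 1 + 1 = 4 ≡ 0 (mod 2).
  s_3 = 1 + 1 + 1 + 0 + 1 + 1 + 1 + 1 = 7 ≡ 1 (mod 2).
  s_4 = 1 + 1 + 0 + 0 + 0 + 1 + 0 + 1 = 4 ≡ 0 (mod 2).
s = (0, 0, 1, 0)^T — this equals column 2 of H (binary 0010), so error is at position 2.
Correct: flip bit 2 of r = 111101000110011 to get c = 101101000110011.


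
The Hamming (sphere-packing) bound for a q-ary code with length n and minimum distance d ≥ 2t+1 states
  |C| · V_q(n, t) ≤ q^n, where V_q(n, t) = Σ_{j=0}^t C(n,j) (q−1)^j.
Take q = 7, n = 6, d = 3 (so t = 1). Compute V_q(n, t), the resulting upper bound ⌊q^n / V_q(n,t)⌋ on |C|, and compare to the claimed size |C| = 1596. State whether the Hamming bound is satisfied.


V_q(n, t) = 37, q^n = 117649, Hamming bound = 3179, |C| = 1596 ≤ bound (satisfied).

Step 1: Compute V_q(n, t) = Σ_{j=0}^1 C(n, j) (q−1)^j.
  j = 0: C(6,0)·(6)^0 = 1·1 = 1.
  j = 1: C(6,1)·(6)^1 = 6·6 = 36.
  V_q(n, t) = 1 + 36 = 37.
Step 2: q^n = 7^6 = 117649.
Step 3: Hamming bound ⌊q^n / V_q(n,t)⌋ = ⌊117649/37⌋ = 3179.
Step 4: Compare |C| = 1596 to 3179: satisfied.
The claimed |C| lies below the Hamming bound.


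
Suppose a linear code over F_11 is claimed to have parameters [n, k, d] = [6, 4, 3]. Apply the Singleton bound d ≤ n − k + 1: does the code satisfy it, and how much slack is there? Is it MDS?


Singleton RHS = n − k + 1 = 3, slack = 0, bound satisfied, MDS.

Singleton bound: d ≤ n − k + 1.
Here n = 6, k = 4, so n − k + 1 = 3.
Given d = 3, check d ≤ 3: YES.
Slack = (n − k + 1) − d = 0.
The code is MDS (slack = 0).
Description: the claimed parameters are [6, 4, 3]_11; such a code would be MDS (meets Singleton bound).


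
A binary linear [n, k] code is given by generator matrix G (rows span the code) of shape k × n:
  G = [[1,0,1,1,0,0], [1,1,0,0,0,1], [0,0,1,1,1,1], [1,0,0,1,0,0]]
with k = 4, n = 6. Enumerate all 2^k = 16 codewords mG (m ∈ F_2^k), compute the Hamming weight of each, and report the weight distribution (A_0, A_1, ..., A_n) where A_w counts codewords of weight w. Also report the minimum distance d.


Weight distribution: A_0 = 1, A_1 = 1, A_2 = 2, A_3 = 6, A_4 = 5, A_5 = 1. Minimum distance d = 1.

Enumerate all 2^4 = 16 messages m ∈ F_2^4.
For each, compute codeword c = mG in F_2^6, then tally its weight.
  m = 0000 → c = 000000, weight = 0.
  m = 1000 → c = 101100, weight = 3.
  m = 0100 → c = 110001, weight = 3.
  m = 1100 → c = 011101, weight = 4.
  m = 0010 → c = 001111, weight = 4.
  m = 1010 → c = 100011, weight = 3.
  m = 0110 → c = 111110, weight = 5.
  m = 1110 → c = 010010, weight = 2.
  m = 0001 → c = 100100, weight = 2.
  m = 1001 → c = 001000, weight = 1.
  m = 0101 → c = 010101, weight = 3.
  m = 1101 → c = 111001, weight = 4.
  m = 0011 → c = 101011, weight = 4.
  m = 1011 → c = 000111, weight = 3.
  m = 0111 → c = 011010, weight = 3.
  m = 1111 → c = 110110, weight = 4.
Tally weights:
  weight 0: 1 codewords.
  weight 1: 1 codewords.
  weight 2: 2 codewords.
  weight 3: 6 codewords.
  weight 4: 5 codewords.
  weight 5: 1 codewords.
Minimum distance d = smallest w > 0 with A_w > 0 = 1.
Sanity: Σ A_w = 16 = 2^4 = 16 ✓.


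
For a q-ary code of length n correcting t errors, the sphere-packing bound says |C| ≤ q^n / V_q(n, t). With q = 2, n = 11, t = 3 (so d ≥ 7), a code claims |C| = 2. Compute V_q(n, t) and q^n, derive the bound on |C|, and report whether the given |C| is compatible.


V_q(n, t) = 232, q^n = 2048, Hamming bound = 8, |C| = 2 ≤ bound (satisfied).

Step 1: Compute V_q(n, t) = Σ_{j=0}^3 C(n, j) (q−1)^j.
  j = 0: C(11,0)·(1)^0 = 1·1 = 1.
  j = 1: C(11,1)·(1)^1 = 11·1 = 11.
  j = 2: C(11,2)·(1)^2 = 55·1 = 55.
  j = 3: C(11,3)·(1)^3 = 165·1 = 165.
  V_q(n, t) = 1 + 11 + 55 + 165 = 232.
Step 2: q^n = 2^11 = 2048.
Step 3: Hamming bound ⌊q^n / V_q(n,t)⌋ = ⌊2048/232⌋ = 8.
Step 4: Compare |C| = 2 to 8: satisfied.
The claimed |C| lies below the Hamming bound.


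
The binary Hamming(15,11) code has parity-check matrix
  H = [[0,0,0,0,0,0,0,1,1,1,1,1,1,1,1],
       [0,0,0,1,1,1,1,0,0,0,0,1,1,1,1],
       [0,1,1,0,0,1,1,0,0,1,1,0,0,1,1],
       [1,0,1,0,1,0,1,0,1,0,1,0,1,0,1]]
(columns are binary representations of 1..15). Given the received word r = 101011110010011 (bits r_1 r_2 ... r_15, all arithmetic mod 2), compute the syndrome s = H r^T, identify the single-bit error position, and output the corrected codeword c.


s = (0, 1, 0, 0)^T, error position = 4, corrected codeword c = 101111110010011

Compute s = H r^T mod 2 one row at a time:
  s_1 = 1 + 0 + 0 + 1 + 0 + 0 + 1 + 1 = 4 ≡ 0 (mod 2).
  s_2 = 0 + 1 + 1 + 1 + 0 + 0 + 1 + 1 = 5 ≡ 1 (mod 2).
  s_3 = 0 + 1 + 1 + 1 + 0 + 1 + 1 + 1 = 6 ≡ 0 (mod 2).
  s_4 = 1 + 1 + 1 + 1 + 0 + 1 + 0 + 1 = 6 ≡ 0 (mod 2).
s = (0, 1, 0, 0)^T — this equals column 4 of H (binary 0100), so error is at position 4.
Correct: flip bit 4 of r = 101011110010011 to get c = 101111110010011.


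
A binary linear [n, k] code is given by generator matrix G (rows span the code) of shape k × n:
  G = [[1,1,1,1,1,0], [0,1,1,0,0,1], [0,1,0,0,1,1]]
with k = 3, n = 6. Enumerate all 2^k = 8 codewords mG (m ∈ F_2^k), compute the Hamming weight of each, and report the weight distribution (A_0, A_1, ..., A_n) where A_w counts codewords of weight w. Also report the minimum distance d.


Weight distribution: A_0 = 1, A_2 = 1, A_3 = 3, A_4 = 2, A_5 = 1. Minimum distance d = 2.

Enumerate all 2^3 = 8 messages m ∈ F_2^3.
For each, compute codeword c = mG in F_2^6, then tally its weight.
  m = 000 → c = 000000, weight = 0.
  m = 100 → c = 111110, weight = 5.
  m = 010 → c = 011001, weight = 3.
  m = 110 → c = 100111, weight = 4.
  m = 001 → c = 010011, weight = 3.
  m = 101 → c = 101101, weight = 4.
  m = 011 → c = 001010, weight = 2.
  m = 111 → c = 110100, weight = 3.
Tally weights:
  weight 0: 1 codewords.
  weight 2: 1 codewords.
  weight 3: 3 codewords.
  weight 4: 2 codewords.
  weight 5: 1 codewords.
Minimum distance d = smallest w > 0 with A_w > 0 = 2.
Sanity: Σ A_w = 8 = 2^3 = 8 ✓.


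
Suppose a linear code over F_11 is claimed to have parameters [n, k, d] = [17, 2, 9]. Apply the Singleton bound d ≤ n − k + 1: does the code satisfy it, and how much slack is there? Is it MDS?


Singleton RHS = n − k + 1 = 16, slack = 7, bound satisfied, not MDS.

Singleton bound: d ≤ n − k + 1.
Here n = 17, k = 2, so n − k + 1 = 16.
Given d = 9, check d ≤ 16: YES.
Slack = (n − k + 1) − d = 7.
The code is NOT MDS (slack = 7 > 0).
Description: the claimed parameters are [17, 2, 9]_11; such a code would be non-MDS.


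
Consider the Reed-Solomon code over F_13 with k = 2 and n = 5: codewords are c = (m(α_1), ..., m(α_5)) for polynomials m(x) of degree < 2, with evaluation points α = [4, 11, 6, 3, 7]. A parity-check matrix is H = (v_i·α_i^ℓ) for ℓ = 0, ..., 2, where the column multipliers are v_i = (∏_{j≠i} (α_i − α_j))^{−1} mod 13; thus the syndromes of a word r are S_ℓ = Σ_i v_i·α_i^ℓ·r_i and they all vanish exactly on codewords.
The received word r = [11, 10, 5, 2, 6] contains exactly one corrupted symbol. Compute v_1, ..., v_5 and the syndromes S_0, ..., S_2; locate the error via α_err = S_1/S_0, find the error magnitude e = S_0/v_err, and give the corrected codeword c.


S = (6, 11, 5), error at position 1, error magnitude e = 8, c = [3, 10, 5, 2, 6].

Step 1: column multipliers v_i = (∏_{j≠i}(α_i − α_j))^{−1} mod 13.
  i = 1 (α = 4): (4−11)(4−6)(4−3)(4−7) = (−7)·(−2)·1·(−3) = −42 ≡ 10, so v_1 = 10^{−1} = 4 (mod 13).
  i = 2 (α = 11): (11−4)(11−6)(11−3)(11−7) = 7·5·8·4 = 1120 ≡ 2, so v_2 = 2^{−1} = 7 (mod 13).
  i = 3 (α = 6): (6−4)(6−11)(6−3)(6−7) = 2·(−5)·3·(−1) = 30 ≡ 4, so v_3 = 4^{−1} = 10 (mod 13).
  i = 4 (α = 3): (3−4)(3−11)(3−6)(3−7) = (−1)·(−8)·(−3)·(−4) = 96 ≡ 5, so v_4 = 5^{−1} = 8 (mod 13).
  i = 5 (α = 7): (7−4)(7−11)(7−6)(7−3) = 3·(−4)·1·4 = −48 ≡ 4, so v_5 = 4^{−1} = 10 (mod 13).
  v = [4, 7, 10, 8, 10].
Step 2: syndromes of r = [11, 10, 5, 2, 6] (all sums mod 13).
  S_0 = Σ v_i r_i = 4·11 + 7·10 + 10·5 + 8·2 + 10·6 = 240 ≡ 6.
  S_1 = Σ v_i α_i r_i = 4·4·11 + 7·11·10 + 10·6·5 + 8·3·2 + 10·7·6 = 1714 ≡ 11.
  α_i^2 mod 13 = [3, 4, 10, 9, 10].
  S_2 = Σ v_i α_i^2 r_i = 4·3·11 + 7·4·10 + 10·10·5 + 8·9·2 + 10·10·6 = 1656 ≡ 5.
  S = (6, 11, 5) ≠ 0, so r is not a codeword (an error is present).
Step 3: locate the error. For a single error e at position i, S_ℓ = v_i·e·α_i^ℓ, so α_err = S_1/S_0.
  S_0^{−1} = 6^{−1} = 11 (mod 13), so α_err = 11·11 = 121 ≡ 4 = α_1. Error position i = 1.
  Consistency check: S_2/S_1 = 5·6 = 30 ≡ 4 = α_err ✓ (single-error assumption holds).
Step 4: error magnitude e = S_0/v_1 = S_0·∏_{j≠1}(α_1 − α_j) = 6·10 = 60 ≡ 8 (mod 13).
Step 5: correct position 1: c_1 = r_1 − e = 11 − 8 ≡ 3 (mod 13). Hence c = [3, 10, 5, 2, 6].
  Check: interpolating c through the α_i gives m(x) = 12 + 1·x (degree < 2) with m(α_i) = c_i for every i, so c is indeed a codeword.


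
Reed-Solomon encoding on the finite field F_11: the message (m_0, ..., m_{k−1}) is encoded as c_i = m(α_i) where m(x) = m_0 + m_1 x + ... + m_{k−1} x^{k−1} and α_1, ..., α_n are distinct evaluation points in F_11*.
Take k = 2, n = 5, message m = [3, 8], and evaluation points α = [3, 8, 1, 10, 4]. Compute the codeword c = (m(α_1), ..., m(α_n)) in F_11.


c = [5, 1, 0, 6, 2]

Message polynomial: m(x) = 3 + 8·x (mod 11).
For each evaluation point α_i, compute m(α_i) mod 11:
  α_1 = 3: Horner steps 8 → 5, so m(3) = 5.
  α_2 = 8: Horner steps 8 → 1, so m(8) = 1.
  α_3 = 1: Horner steps 8 → 0, so m(1) = 0.
  α_4 = 10: Horner steps 8 → 6, so m(10) = 6.
  α_5 = 4: Horner steps 8 → 2, so m(4) = 2.
Codeword c = [5, 1, 0, 6, 2] ∈ F_11^5.


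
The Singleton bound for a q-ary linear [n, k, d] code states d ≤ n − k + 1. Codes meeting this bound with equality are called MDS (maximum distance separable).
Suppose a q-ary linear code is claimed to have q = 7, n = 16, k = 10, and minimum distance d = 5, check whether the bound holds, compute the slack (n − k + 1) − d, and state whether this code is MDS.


Singleton RHS = n − k + 1 = 7, slack = 2, bound satisfied, not MDS.

Singleton bound: d ≤ n − k + 1.
Here n = 16, k = 10, so n − k + 1 = 7.
Given d = 5, check d ≤ 7: YES.
Slack = (n − k + 1) − d = 2.
The code is NOT MDS (slack = 2 > 0).
Description: the claimed parameters are [16, 10, 5]_7; such a code would be non-MDS.
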